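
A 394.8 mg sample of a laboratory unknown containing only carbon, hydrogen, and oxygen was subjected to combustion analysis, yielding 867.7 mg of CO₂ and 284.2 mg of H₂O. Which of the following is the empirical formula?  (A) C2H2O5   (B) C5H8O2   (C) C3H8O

(B) C5H8O2

mol C = 0.8677 g CO₂ ÷ 44.009 g/mol = 0.019716 mol
mol H = 2 × 0.2842 g H₂O ÷ 18.015 g/mol = 0.031551 mol
mass O = 0.3948 − (0.23681 + 0.031804) = 0.12618 g → mol O = 0.12618 ÷ 15.999 = 0.0078869 mol
Divide by the smallest (0.0078869 mol): C 2.500, H 4.001, O 1.000
Multiplying each by 2 gives whole numbers: C 5.00, H 8.00, O 2.00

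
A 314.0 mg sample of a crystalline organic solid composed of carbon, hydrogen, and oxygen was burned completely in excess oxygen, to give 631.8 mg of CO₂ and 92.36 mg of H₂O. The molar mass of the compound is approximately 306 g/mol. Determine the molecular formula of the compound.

mol C = 0.6318 g CO₂ ÷ 44.009 g/mol = 0.014356 mol
mol H = 2 × 0.09236 g H₂O ÷ 18.015 g/mol = 0.010254 mol
mass O = 0.3140 − (0.17243 + 0.010336) = 0.13123 g → mol O = 0.13123 ÷ 15.999 = 0.0082025 mol
Divide by the smallest (0.0082025 mol): C 1.750, H 1.250, O 1.000
Multiplying each by 4 gives whole numbers: C 7.00, H 5.00, O 4.00
Empirical formula: C7H5O4
Empirical-formula mass = 153.11 g/mol; 306 ÷ 153.11 ≈ 2, so the molecular formula is C14H10O8.

C14H10O8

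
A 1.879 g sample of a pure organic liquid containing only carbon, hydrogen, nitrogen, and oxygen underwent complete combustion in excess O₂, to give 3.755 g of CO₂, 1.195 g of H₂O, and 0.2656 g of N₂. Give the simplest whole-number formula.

C9H14N2O3

mol C = 3.755 g CO₂ ÷ 44.009 g/mol = 0.085323 mol
mol H = 2 × 1.195 g H₂O ÷ 18.015 g/mol = 0.13267 mol
mol N = 2 × 0.2656 g N₂ ÷ 28.014 g/mol = 0.018962 mol
mass O = 1.879 − (1.0248 + 0.13373 + 0.26560) = 0.45485 g → mol O = 0.45485 ÷ 15.999 = 0.028430 mol
Divide by the smallest (0.018962 mol): C 4.500, H 6.996, N 1.000, O 1.499
Multiplying each by 2 gives whole numbers: C 9.00, H 13.99, N 2.00, O 3.00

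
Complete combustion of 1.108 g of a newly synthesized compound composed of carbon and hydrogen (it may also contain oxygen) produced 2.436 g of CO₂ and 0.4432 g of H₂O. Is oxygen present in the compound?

mol C = 2.436 g CO₂ ÷ 44.009 g/mol = 0.055352 mol
mol H = 2 × 0.4432 g H₂O ÷ 18.015 g/mol = 0.049203 mol
C and H account for only 0.71443 g of the 1.108 g sample; the remaining 0.39357 g must be oxygen.

yes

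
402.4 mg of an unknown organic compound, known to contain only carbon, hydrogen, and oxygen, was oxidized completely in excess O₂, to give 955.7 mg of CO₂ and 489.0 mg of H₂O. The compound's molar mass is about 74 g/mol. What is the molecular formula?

mol C = 0.9557 g CO₂ ÷ 44.009 g/mol = 0.021716 mol
mol H = 2 × 0.4890 g H₂O ÷ 18.015 g/mol = 0.054288 mol
mass O = 0.4024 − (0.26083 + 0.054722) = 0.086847 g → mol O = 0.086847 ÷ 15.999 = 0.0054283 mol
Divide by the smallest (0.0054283 mol): C 4.001, H 10.001, O 1.000
Empirical formula: C4H10O
Empirical-formula mass = 74.12 g/mol; 74 ÷ 74.12 ≈ 1, so the molecular formula is C4H10O.

C4H10O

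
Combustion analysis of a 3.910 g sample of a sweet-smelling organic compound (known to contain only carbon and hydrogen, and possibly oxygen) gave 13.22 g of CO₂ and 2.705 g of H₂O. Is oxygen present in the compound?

no

mol C = 13.22 g CO₂ ÷ 44.009 g/mol = 0.30039 mol
mol H = 2 × 2.705 g H₂O ÷ 18.015 g/mol = 0.30031 mol
C and H together account for 3.9107 g — essentially the entire 3.910 g sample — so the compound contains no oxygen.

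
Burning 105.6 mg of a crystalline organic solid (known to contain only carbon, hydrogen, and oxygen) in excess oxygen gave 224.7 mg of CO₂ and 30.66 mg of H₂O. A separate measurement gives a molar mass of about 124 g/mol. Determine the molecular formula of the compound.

mol C = 0.2247 g CO₂ ÷ 44.009 g/mol = 0.0051058 mol
mol H = 2 × 0.03066 g H₂O ÷ 18.015 g/mol = 0.0034038 mol
mass O = 0.1056 − (0.061325 + 0.0034311) = 0.040843 g → mol O = 0.040843 ÷ 15.999 = 0.0025529 mol
Divide by the smallest (0.0025529 mol): C 2.000, H 1.333, O 1.000
Multiplying each by 3 gives whole numbers: C 6.00, H 4.00, O 3.00
Empirical formula: C6H4O3
Empirical-formula mass = 124.09 g/mol; 124 ÷ 124.09 ≈ 1, so the molecular formula is C6H4O3.

C6H4O3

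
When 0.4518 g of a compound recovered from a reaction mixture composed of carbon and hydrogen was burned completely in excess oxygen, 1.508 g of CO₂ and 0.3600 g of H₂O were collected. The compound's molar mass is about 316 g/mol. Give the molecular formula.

mol C = 1.508 g CO₂ ÷ 44.009 g/mol = 0.034266 mol
mol H = 2 × 0.3600 g H₂O ÷ 18.015 g/mol = 0.039967 mol
Divide by the smallest (0.034266 mol): C 1.000, H 1.166
Multiplying each by 6 gives whole numbers: C 6.00, H 7.00
Empirical formula: C6H7
Empirical-formula mass = 79.12 g/mol; 316 ÷ 79.12 ≈ 4, so the molecular formula is C24H28.

C24H28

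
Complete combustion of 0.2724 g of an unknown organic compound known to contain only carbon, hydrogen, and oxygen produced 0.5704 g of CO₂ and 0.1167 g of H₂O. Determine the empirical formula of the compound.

C2H2O

mol C = 0.5704 g CO₂ ÷ 44.009 g/mol = 0.012961 mol
mol H = 2 × 0.1167 g H₂O ÷ 18.015 g/mol = 0.012956 mol
mass O = 0.2724 − (0.15567 + 0.013060) = 0.10367 g → mol O = 0.10367 ÷ 15.999 = 0.0064795 mol
Divide by the smallest (0.0064795 mol): C 2.000, H 2.000, O 1.000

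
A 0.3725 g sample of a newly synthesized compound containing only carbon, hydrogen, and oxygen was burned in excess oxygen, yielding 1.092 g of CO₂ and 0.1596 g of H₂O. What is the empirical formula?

C7H5O

mol C = 1.092 g CO₂ ÷ 44.009 g/mol = 0.024813 mol
mol H = 2 × 0.1596 g H₂O ÷ 18.015 g/mol = 0.017719 mol
mass O = 0.3725 − (0.29803 + 0.017860) = 0.056609 g → mol O = 0.056609 ÷ 15.999 = 0.0035383 mol
Divide by the smallest (0.0035383 mol): C 7.013, H 5.008, O 1.000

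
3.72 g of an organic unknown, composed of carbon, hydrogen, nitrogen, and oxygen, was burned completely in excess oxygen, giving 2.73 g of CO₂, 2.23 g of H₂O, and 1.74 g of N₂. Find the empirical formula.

mol C = 2.73 g CO₂ ÷ 44.009 g/mol = 0.06203 mol
mol H = 2 × 2.23 g H₂O ÷ 18.015 g/mol = 0.2476 mol
mol N = 2 × 1.74 g N₂ ÷ 28.014 g/mol = 0.1242 mol
mass O = 3.72 − (0.7451 + 0.2496 + 1.740) = 0.9854 g → mol O = 0.9854 ÷ 15.999 = 0.06159 mol
Divide by the smallest (0.06159 mol): C 1.007, H 4.020, N 2.017, O 1.000

CH4N2O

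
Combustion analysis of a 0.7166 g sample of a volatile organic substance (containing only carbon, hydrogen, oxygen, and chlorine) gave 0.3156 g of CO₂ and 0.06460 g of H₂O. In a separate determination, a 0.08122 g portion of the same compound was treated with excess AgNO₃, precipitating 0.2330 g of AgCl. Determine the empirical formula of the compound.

mol C = 0.3156 g CO₂ ÷ 44.009 g/mol = 0.0071713 mol
mol H = 2 × 0.06460 g H₂O ÷ 18.015 g/mol = 0.0071718 mol
From the AgCl data: mol Cl per gram of compound = (0.2330 ÷ 143.318) ÷ 0.08122 = 0.020017 mol/g, so in the 0.7166 g combustion sample mol Cl = 0.014344 mol
mass O = 0.7166 − (0.086134 + 0.0072292 + 0.50849) = 0.11474 g → mol O = 0.11474 ÷ 15.999 = 0.0071719 mol
Divide by the smallest (0.0071713 mol): C 1.000, H 1.000, Cl 2.000, O 1.000

CHCl2O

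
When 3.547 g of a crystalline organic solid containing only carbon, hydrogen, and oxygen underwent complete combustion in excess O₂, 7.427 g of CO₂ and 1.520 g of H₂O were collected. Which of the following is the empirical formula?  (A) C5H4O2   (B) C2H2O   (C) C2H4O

(B) C2H2O

mol C = 7.427 g CO₂ ÷ 44.009 g/mol = 0.16876 mol
mol H = 2 × 1.520 g H₂O ÷ 18.015 g/mol = 0.16875 mol
mass O = 3.547 − (2.0270 + 0.17010) = 1.3499 g → mol O = 1.3499 ÷ 15.999 = 0.084375 mol
Divide by the smallest (0.084375 mol): C 2.000, H 2.000, O 1.000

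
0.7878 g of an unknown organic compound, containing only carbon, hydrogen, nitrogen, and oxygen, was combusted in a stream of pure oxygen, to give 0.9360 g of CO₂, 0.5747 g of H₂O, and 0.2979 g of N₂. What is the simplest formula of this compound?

C2H6N2O

mol C = 0.9360 g CO₂ ÷ 44.009 g/mol = 0.021268 mol
mol H = 2 × 0.5747 g H₂O ÷ 18.015 g/mol = 0.063802 mol
mol N = 2 × 0.2979 g N₂ ÷ 28.014 g/mol = 0.021268 mol
mass O = 0.7878 − (0.25545 + 0.064313 + 0.29790) = 0.17013 g → mol O = 0.17013 ÷ 15.999 = 0.010634 mol
Divide by the smallest (0.010634 mol): C 2.000, H 6.000, N 2.000, O 1.000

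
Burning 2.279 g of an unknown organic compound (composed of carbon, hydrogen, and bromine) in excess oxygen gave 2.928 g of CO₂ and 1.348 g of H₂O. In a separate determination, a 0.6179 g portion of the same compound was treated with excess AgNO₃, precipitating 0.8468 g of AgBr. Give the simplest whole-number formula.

C4H9Br

mol C = 2.928 g CO₂ ÷ 44.009 g/mol = 0.066532 mol
mol H = 2 × 1.348 g H₂O ÷ 18.015 g/mol = 0.14965 mol
From the AgBr data: mol Br per gram of compound = (0.8468 ÷ 187.772) ÷ 0.6179 = 0.0072985 mol/g, so in the 2.279 g combustion sample mol Br = 0.016633 mol
Divide by the smallest (0.016633 mol): C 4.000, H 8.997, Br 1.000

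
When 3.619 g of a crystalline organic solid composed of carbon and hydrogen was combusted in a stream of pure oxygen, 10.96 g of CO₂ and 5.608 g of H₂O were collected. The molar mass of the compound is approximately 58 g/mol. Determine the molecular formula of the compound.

C4H10

mol C = 10.96 g CO₂ ÷ 44.009 g/mol = 0.24904 mol
mol H = 2 × 5.608 g H₂O ÷ 18.015 g/mol = 0.62259 mol
Divide by the smallest (0.24904 mol): C 1.000, H 2.500
Multiplying each by 2 gives whole numbers: C 2.00, H 5.00
Empirical formula: C2H5
Empirical-formula mass = 29.06 g/mol; 58 ÷ 29.06 ≈ 2, so the molecular formula is C4H10.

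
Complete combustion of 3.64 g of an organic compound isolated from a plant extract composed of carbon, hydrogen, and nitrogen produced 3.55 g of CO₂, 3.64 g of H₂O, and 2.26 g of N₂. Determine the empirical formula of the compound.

CH5N2

mol C = 3.55 g CO₂ ÷ 44.009 g/mol = 0.08067 mol
mol H = 2 × 3.64 g H₂O ÷ 18.015 g/mol = 0.4041 mol
mol N = 2 × 2.26 g N₂ ÷ 28.014 g/mol = 0.1613 mol
Divide by the smallest (0.08067 mol): C 1.000, H 5.010, N 2.000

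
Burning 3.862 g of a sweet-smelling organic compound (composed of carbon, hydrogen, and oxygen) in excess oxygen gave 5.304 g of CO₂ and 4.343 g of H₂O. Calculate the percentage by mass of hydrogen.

12.58%

mol C = 5.304 g CO₂ ÷ 44.009 g/mol = 0.12052 mol
mol H = 2 × 4.343 g H₂O ÷ 18.015 g/mol = 0.48215 mol
mass O = 3.862 − (1.4476 + 0.48601) = 1.9284 g → mol O = 1.9284 ÷ 15.999 = 0.12053 mol
mass % H = 0.48601 g ÷ 3.862 g × 100%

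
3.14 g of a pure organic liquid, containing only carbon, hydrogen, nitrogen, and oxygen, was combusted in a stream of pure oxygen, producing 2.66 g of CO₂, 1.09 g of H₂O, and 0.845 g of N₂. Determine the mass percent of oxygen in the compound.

46.1%

mol C = 2.66 g CO₂ ÷ 44.009 g/mol = 0.06044 mol
mol H = 2 × 1.09 g H₂O ÷ 18.015 g/mol = 0.1210 mol
mol N = 2 × 0.845 g N₂ ÷ 28.014 g/mol = 0.06033 mol
mass O = 3.14 − (0.7260 + 0.1220 + 0.8450) = 1.447 g → mol O = 1.447 ÷ 15.999 = 0.09045 mol
mass % O = 1.447 g ÷ 3.14 g × 100%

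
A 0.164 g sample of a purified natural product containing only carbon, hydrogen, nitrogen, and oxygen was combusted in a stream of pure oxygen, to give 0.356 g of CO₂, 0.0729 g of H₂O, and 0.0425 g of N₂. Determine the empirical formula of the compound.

C8H8N3O

mol C = 0.356 g CO₂ ÷ 44.009 g/mol = 0.008089 mol
mol H = 2 × 0.0729 g H₂O ÷ 18.015 g/mol = 0.008093 mol
mol N = 2 × 0.0425 g N₂ ÷ 28.014 g/mol = 0.003034 mol
mass O = 0.164 − (0.09716 + 0.008158 + 0.04250) = 0.01618 g → mol O = 0.01618 ÷ 15.999 = 0.001011 mol
Divide by the smallest (0.001011 mol): C 7.998, H 8.002, N 3.000, O 1.000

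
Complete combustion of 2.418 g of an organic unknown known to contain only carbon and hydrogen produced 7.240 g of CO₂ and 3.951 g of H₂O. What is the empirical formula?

C3H8

mol C = 7.240 g CO₂ ÷ 44.009 g/mol = 0.16451 mol
mol H = 2 × 3.951 g H₂O ÷ 18.015 g/mol = 0.43863 mol
Divide by the smallest (0.16451 mol): C 1.000, H 2.666
Multiplying each by 3 gives whole numbers: C 3.00, H 8.00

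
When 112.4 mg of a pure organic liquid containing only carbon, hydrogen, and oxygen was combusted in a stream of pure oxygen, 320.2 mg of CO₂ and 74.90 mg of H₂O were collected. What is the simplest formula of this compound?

mol C = 0.3202 g CO₂ ÷ 44.009 g/mol = 0.0072758 mol
mol H = 2 × 0.07490 g H₂O ÷ 18.015 g/mol = 0.0083153 mol
mass O = 0.1124 − (0.087389 + 0.0083818) = 0.016629 g → mol O = 0.016629 ÷ 15.999 = 0.0010394 mol
Divide by the smallest (0.0010394 mol): C 7.000, H 8.000, O 1.000

C7H8O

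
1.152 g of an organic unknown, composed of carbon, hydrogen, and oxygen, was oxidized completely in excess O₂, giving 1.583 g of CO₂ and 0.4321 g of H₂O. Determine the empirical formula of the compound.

C6H8O7

mol C = 1.583 g CO₂ ÷ 44.009 g/mol = 0.035970 mol
mol H = 2 × 0.4321 g H₂O ÷ 18.015 g/mol = 0.047971 mol
mass O = 1.152 − (0.43203 + 0.048355) = 0.67161 g → mol O = 0.67161 ÷ 15.999 = 0.041978 mol
Divide by the smallest (0.035970 mol): C 1.000, H 1.334, O 1.167
Multiplying each by 6 gives whole numbers: C 6.00, H 8.00, O 7.00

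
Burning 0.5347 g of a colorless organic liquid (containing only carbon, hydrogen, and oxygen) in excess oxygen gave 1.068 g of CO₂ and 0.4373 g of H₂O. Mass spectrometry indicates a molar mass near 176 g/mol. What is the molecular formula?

mol C = 1.068 g CO₂ ÷ 44.009 g/mol = 0.024268 mol
mol H = 2 × 0.4373 g H₂O ÷ 18.015 g/mol = 0.048548 mol
mass O = 0.5347 − (0.29148 + 0.048937) = 0.19428 g → mol O = 0.19428 ÷ 15.999 = 0.012143 mol
Divide by the smallest (0.012143 mol): C 1.998, H 3.998, O 1.000
Empirical formula: C2H4O
Empirical-formula mass = 44.05 g/mol; 176 ÷ 44.05 ≈ 4, so the molecular formula is C8H16O4.

C8H16O4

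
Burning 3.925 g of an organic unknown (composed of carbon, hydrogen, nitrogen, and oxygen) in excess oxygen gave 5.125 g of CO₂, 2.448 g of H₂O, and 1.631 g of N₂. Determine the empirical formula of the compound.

mol C = 5.125 g CO₂ ÷ 44.009 g/mol = 0.11645 mol
mol H = 2 × 2.448 g H₂O ÷ 18.015 g/mol = 0.27177 mol
mol N = 2 × 1.631 g N₂ ÷ 28.014 g/mol = 0.11644 mol
mass O = 3.925 − (1.3987 + 0.27395 + 1.6310) = 0.62133 g → mol O = 0.62133 ÷ 15.999 = 0.038836 mol
Divide by the smallest (0.038836 mol): C 2.999, H 6.998, N 2.998, O 1.000

C3H7N3O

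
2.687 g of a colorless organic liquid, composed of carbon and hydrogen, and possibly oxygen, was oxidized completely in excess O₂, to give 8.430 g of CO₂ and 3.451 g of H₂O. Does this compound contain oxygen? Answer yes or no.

mol C = 8.430 g CO₂ ÷ 44.009 g/mol = 0.19155 mol
mol H = 2 × 3.451 g H₂O ÷ 18.015 g/mol = 0.38313 mol
C and H together account for 2.6869 g — essentially the entire 2.687 g sample — so the compound contains no oxygen.

no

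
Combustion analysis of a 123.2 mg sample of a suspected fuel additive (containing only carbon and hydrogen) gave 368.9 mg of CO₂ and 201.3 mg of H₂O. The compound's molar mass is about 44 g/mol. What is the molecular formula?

mol C = 0.3689 g CO₂ ÷ 44.009 g/mol = 0.0083824 mol
mol H = 2 × 0.2013 g H₂O ÷ 18.015 g/mol = 0.022348 mol
Divide by the smallest (0.0083824 mol): C 1.000, H 2.666
Multiplying each by 3 gives whole numbers: C 3.00, H 8.00
Empirical formula: C3H8
Empirical-formula mass = 44.10 g/mol; 44 ÷ 44.10 ≈ 1, so the molecular formula is C3H8.

C3H8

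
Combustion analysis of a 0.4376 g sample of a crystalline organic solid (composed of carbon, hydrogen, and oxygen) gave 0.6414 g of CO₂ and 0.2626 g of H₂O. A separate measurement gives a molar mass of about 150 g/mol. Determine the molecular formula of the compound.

mol C = 0.6414 g CO₂ ÷ 44.009 g/mol = 0.014574 mol
mol H = 2 × 0.2626 g H₂O ÷ 18.015 g/mol = 0.029153 mol
mass O = 0.4376 − (0.17505 + 0.029387) = 0.23316 g → mol O = 0.23316 ÷ 15.999 = 0.014574 mol
Divide by the smallest (0.014574 mol): C 1.000, H 2.000, O 1.000
Empirical formula: CH2O
Empirical-formula mass = 30.03 g/mol; 150 ÷ 30.03 ≈ 5, so the molecular formula is C5H10O5.

C5H10O5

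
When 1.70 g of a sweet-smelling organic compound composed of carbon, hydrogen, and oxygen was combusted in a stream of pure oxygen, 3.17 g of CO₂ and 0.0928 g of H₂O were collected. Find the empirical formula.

mol C = 3.17 g CO₂ ÷ 44.009 g/mol = 0.07203 mol
mol H = 2 × 0.0928 g H₂O ÷ 18.015 g/mol = 0.01030 mol
mass O = 1.70 − (0.8652 + 0.01038) = 0.8245 g → mol O = 0.8245 ÷ 15.999 = 0.05153 mol
Divide by the smallest (0.01030 mol): C 6.992, H 1.000, O 5.002

C7HO5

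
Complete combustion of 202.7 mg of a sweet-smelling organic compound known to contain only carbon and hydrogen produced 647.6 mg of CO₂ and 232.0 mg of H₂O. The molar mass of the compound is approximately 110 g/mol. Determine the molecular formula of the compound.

mol C = 0.6476 g CO₂ ÷ 44.009 g/mol = 0.014715 mol
mol H = 2 × 0.2320 g H₂O ÷ 18.015 g/mol = 0.025756 mol
Divide by the smallest (0.014715 mol): C 1.000, H 1.750
Multiplying each by 4 gives whole numbers: C 4.00, H 7.00
Empirical formula: C4H7
Empirical-formula mass = 55.10 g/mol; 110 ÷ 55.10 ≈ 2, so the molecular formula is C8H14.

C8H14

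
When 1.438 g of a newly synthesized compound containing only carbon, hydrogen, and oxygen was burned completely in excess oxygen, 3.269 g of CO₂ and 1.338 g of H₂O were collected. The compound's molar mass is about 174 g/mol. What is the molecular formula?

mol C = 3.269 g CO₂ ÷ 44.009 g/mol = 0.074280 mol
mol H = 2 × 1.338 g H₂O ÷ 18.015 g/mol = 0.14854 mol
mass O = 1.438 − (0.89218 + 0.14973) = 0.39609 g → mol O = 0.39609 ÷ 15.999 = 0.024757 mol
Divide by the smallest (0.024757 mol): C 3.000, H 6.000, O 1.000
Empirical formula: C3H6O
Empirical-formula mass = 58.08 g/mol; 174 ÷ 58.08 ≈ 3, so the molecular formula is C9H18O3.

C9H18O3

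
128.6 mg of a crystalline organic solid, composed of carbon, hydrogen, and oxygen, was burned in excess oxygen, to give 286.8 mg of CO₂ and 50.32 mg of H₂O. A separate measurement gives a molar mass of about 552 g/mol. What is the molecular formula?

C28H24O12

mol C = 0.2868 g CO₂ ÷ 44.009 g/mol = 0.0065168 mol
mol H = 2 × 0.05032 g H₂O ÷ 18.015 g/mol = 0.0055865 mol
mass O = 0.1286 − (0.078274 + 0.0056311) = 0.044695 g → mol O = 0.044695 ÷ 15.999 = 0.0027936 mol
Divide by the smallest (0.0027936 mol): C 2.333, H 2.000, O 1.000
Multiplying each by 3 gives whole numbers: C 7.00, H 6.00, O 3.00
Empirical formula: C7H6O3
Empirical-formula mass = 138.12 g/mol; 552 ÷ 138.12 ≈ 4, so the molecular formula is C28H24O12.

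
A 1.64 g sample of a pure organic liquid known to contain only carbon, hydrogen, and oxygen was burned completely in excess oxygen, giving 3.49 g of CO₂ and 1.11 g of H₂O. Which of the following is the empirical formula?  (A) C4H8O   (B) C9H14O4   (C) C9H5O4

(B) C9H14O4

mol C = 3.49 g CO₂ ÷ 44.009 g/mol = 0.07930 mol
mol H = 2 × 1.11 g H₂O ÷ 18.015 g/mol = 0.1232 mol
mass O = 1.64 − (0.9525 + 0.1242) = 0.5633 g → mol O = 0.5633 ÷ 15.999 = 0.03521 mol
Divide by the smallest (0.03521 mol): C 2.252, H 3.500, O 1.000
Multiplying each by 4 gives whole numbers: C 9.01, H 14.00, O 4.00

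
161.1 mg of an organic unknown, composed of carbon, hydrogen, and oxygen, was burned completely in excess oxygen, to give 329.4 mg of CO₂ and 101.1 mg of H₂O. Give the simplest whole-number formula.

mol C = 0.3294 g CO₂ ÷ 44.009 g/mol = 0.0074848 mol
mol H = 2 × 0.1011 g H₂O ÷ 18.015 g/mol = 0.011224 mol
mass O = 0.1611 − (0.089900 + 0.011314) = 0.059886 g → mol O = 0.059886 ÷ 15.999 = 0.0037431 mol
Divide by the smallest (0.0037431 mol): C 2.000, H 2.999, O 1.000

C2H3O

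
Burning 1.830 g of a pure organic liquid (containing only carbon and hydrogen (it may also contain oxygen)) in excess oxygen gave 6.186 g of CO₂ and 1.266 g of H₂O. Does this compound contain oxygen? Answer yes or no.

no

mol C = 6.186 g CO₂ ÷ 44.009 g/mol = 0.14056 mol
mol H = 2 × 1.266 g H₂O ÷ 18.015 g/mol = 0.14055 mol
C and H together account for 1.8300 g — essentially the entire 1.830 g sample — so the compound contains no oxygen.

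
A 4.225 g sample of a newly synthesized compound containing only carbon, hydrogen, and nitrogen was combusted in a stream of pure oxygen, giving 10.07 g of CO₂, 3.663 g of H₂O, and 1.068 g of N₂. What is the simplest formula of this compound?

mol C = 10.07 g CO₂ ÷ 44.009 g/mol = 0.22882 mol
mol H = 2 × 3.663 g H₂O ÷ 18.015 g/mol = 0.40666 mol
mol N = 2 × 1.068 g N₂ ÷ 28.014 g/mol = 0.076248 mol
Divide by the smallest (0.076248 mol): C 3.001, H 5.333, N 1.000
Multiplying each by 3 gives whole numbers: C 9.00, H 16.00, N 3.00

C9H16N3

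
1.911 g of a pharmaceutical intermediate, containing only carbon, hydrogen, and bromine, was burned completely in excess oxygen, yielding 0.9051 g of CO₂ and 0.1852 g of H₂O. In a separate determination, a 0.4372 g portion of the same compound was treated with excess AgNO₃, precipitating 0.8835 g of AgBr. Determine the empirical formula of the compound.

CHBr

mol C = 0.9051 g CO₂ ÷ 44.009 g/mol = 0.020566 mol
mol H = 2 × 0.1852 g H₂O ÷ 18.015 g/mol = 0.020561 mol
From the AgBr data: mol Br per gram of compound = (0.8835 ÷ 187.772) ÷ 0.4372 = 0.010762 mol/g, so in the 1.911 g combustion sample mol Br = 0.020566 mol
Divide by the smallest (0.020561 mol): C 1.000, H 1.000, Br 1.000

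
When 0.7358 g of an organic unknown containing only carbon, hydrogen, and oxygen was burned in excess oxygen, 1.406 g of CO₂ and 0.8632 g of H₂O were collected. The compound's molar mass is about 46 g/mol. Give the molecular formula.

mol C = 1.406 g CO₂ ÷ 44.009 g/mol = 0.031948 mol
mol H = 2 × 0.8632 g H₂O ÷ 18.015 g/mol = 0.095831 mol
mass O = 0.7358 − (0.38373 + 0.096598) = 0.25547 g → mol O = 0.25547 ÷ 15.999 = 0.015968 mol
Divide by the smallest (0.015968 mol): C 2.001, H 6.001, O 1.000
Empirical formula: C2H6O
Empirical-formula mass = 46.07 g/mol; 46 ÷ 46.07 ≈ 1, so the molecular formula is C2H6O.

C2H6O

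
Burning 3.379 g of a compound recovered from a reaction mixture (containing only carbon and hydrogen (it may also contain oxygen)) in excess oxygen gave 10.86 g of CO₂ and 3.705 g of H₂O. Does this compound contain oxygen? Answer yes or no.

mol C = 10.86 g CO₂ ÷ 44.009 g/mol = 0.24677 mol
mol H = 2 × 3.705 g H₂O ÷ 18.015 g/mol = 0.41132 mol
C and H together account for 3.3785 g — essentially the entire 3.379 g sample — so the compound contains no oxygen.

no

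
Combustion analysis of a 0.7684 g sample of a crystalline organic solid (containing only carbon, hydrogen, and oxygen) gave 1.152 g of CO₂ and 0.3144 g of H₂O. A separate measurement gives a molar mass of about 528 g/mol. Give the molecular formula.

C18H24O18

mol C = 1.152 g CO₂ ÷ 44.009 g/mol = 0.026176 mol
mol H = 2 × 0.3144 g H₂O ÷ 18.015 g/mol = 0.034904 mol
mass O = 0.7684 − (0.31441 + 0.035183) = 0.41881 g → mol O = 0.41881 ÷ 15.999 = 0.026177 mol
Divide by the smallest (0.026176 mol): C 1.000, H 1.333, O 1.000
Multiplying each by 3 gives whole numbers: C 3.00, H 4.00, O 3.00
Empirical formula: C3H4O3
Empirical-formula mass = 88.06 g/mol; 528 ÷ 88.06 ≈ 6, so the molecular formula is C18H24O18.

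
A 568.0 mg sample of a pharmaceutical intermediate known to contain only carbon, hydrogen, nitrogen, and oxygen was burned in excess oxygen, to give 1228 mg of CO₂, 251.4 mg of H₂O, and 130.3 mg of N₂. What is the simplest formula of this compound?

C6H6N2O

mol C = 1.228 g CO₂ ÷ 44.009 g/mol = 0.027903 mol
mol H = 2 × 0.2514 g H₂O ÷ 18.015 g/mol = 0.027910 mol
mol N = 2 × 0.1303 g N₂ ÷ 28.014 g/mol = 0.0093025 mol
mass O = 0.5680 − (0.33515 + 0.028133 + 0.13030) = 0.074419 g → mol O = 0.074419 ÷ 15.999 = 0.0046515 mol
Divide by the smallest (0.0046515 mol): C 5.999, H 6.000, N 2.000, O 1.000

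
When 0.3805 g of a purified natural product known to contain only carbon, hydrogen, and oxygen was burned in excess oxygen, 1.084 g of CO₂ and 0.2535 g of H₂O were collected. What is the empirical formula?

mol C = 1.084 g CO₂ ÷ 44.009 g/mol = 0.024631 mol
mol H = 2 × 0.2535 g H₂O ÷ 18.015 g/mol = 0.028143 mol
mass O = 0.3805 − (0.29585 + 0.028368) = 0.056285 g → mol O = 0.056285 ÷ 15.999 = 0.0035180 mol
Divide by the smallest (0.0035180 mol): C 7.001, H 8.000, O 1.000

C7H8O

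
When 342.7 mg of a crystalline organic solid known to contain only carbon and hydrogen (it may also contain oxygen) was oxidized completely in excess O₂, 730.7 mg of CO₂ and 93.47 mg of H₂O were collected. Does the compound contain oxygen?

yes

mol C = 0.7307 g CO₂ ÷ 44.009 g/mol = 0.016603 mol
mol H = 2 × 0.09347 g H₂O ÷ 18.015 g/mol = 0.010377 mol
C and H account for only 0.20988 g of the 0.3427 g sample; the remaining 0.13282 g must be oxygen.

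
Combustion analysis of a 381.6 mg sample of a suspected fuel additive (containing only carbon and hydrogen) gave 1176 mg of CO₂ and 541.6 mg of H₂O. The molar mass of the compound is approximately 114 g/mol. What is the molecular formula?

mol C = 1.176 g CO₂ ÷ 44.009 g/mol = 0.026722 mol
mol H = 2 × 0.5416 g H₂O ÷ 18.015 g/mol = 0.060128 mol
Divide by the smallest (0.026722 mol): C 1.000, H 2.250
Multiplying each by 4 gives whole numbers: C 4.00, H 9.00
Empirical formula: C4H9
Empirical-formula mass = 57.12 g/mol; 114 ÷ 57.12 ≈ 2, so the molecular formula is C8H18.

C8H18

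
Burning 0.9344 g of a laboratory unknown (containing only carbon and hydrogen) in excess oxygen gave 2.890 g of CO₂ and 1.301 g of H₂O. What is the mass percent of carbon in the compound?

mol C = 2.890 g CO₂ ÷ 44.009 g/mol = 0.065668 mol
mol H = 2 × 1.301 g H₂O ÷ 18.015 g/mol = 0.14444 mol
mass % C = 0.78874 g ÷ 0.9344 g × 100%

84.41%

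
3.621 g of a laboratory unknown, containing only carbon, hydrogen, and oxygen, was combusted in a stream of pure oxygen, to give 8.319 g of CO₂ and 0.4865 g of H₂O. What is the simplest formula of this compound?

mol C = 8.319 g CO₂ ÷ 44.009 g/mol = 0.18903 mol
mol H = 2 × 0.4865 g H₂O ÷ 18.015 g/mol = 0.054011 mol
mass O = 3.621 − (2.2704 + 0.054443) = 1.2961 g → mol O = 1.2961 ÷ 15.999 = 0.081013 mol
Divide by the smallest (0.054011 mol): C 3.500, H 1.000, O 1.500
Multiplying each by 2 gives whole numbers: C 7.00, H 2.00, O 3.00

C7H2O3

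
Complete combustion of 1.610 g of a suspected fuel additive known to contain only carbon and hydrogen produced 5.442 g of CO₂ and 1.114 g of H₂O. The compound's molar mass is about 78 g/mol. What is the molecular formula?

mol C = 5.442 g CO₂ ÷ 44.009 g/mol = 0.12366 mol
mol H = 2 × 1.114 g H₂O ÷ 18.015 g/mol = 0.12367 mol
Divide by the smallest (0.12366 mol): C 1.000, H 1.000
Empirical formula: CH
Empirical-formula mass = 13.02 g/mol; 78 ÷ 13.02 ≈ 6, so the molecular formula is C6H6.

C6H6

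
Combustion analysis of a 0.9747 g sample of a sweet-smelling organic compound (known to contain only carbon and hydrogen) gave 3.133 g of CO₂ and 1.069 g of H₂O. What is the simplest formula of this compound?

C3H5

mol C = 3.133 g CO₂ ÷ 44.009 g/mol = 0.071190 mol
mol H = 2 × 1.069 g H₂O ÷ 18.015 g/mol = 0.11868 mol
Divide by the smallest (0.071190 mol): C 1.000, H 1.667
Multiplying each by 3 gives whole numbers: C 3.00, H 5.00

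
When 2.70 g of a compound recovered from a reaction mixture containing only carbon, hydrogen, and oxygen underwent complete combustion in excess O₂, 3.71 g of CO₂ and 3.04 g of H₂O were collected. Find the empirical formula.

CH4O

mol C = 3.71 g CO₂ ÷ 44.009 g/mol = 0.08430 mol
mol H = 2 × 3.04 g H₂O ÷ 18.015 g/mol = 0.3375 mol
mass O = 2.70 − (1.013 + 0.3402) = 1.347 g → mol O = 1.347 ÷ 15.999 = 0.08421 mol
Divide by the smallest (0.08421 mol): C 1.001, H 4.008, O 1.000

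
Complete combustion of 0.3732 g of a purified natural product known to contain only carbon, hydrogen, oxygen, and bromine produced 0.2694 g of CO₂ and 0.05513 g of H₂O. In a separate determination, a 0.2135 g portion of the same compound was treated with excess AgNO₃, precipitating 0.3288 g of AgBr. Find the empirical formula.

mol C = 0.2694 g CO₂ ÷ 44.009 g/mol = 0.0061215 mol
mol H = 2 × 0.05513 g H₂O ÷ 18.015 g/mol = 0.0061205 mol
From the AgBr data: mol Br per gram of compound = (0.3288 ÷ 187.772) ÷ 0.2135 = 0.0082017 mol/g, so in the 0.3732 g combustion sample mol Br = 0.0030609 mol
mass O = 0.3732 − (0.073525 + 0.0061694 + 0.24458) = 0.048930 g → mol O = 0.048930 ÷ 15.999 = 0.0030583 mol
Divide by the smallest (0.0030583 mol): C 2.002, H 2.001, Br 1.001, O 1.000

C2H2BrO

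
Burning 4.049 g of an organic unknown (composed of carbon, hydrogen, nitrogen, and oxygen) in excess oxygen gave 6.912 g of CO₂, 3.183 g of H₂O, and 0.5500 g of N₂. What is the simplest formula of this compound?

C4H9NO2

mol C = 6.912 g CO₂ ÷ 44.009 g/mol = 0.15706 mol
mol H = 2 × 3.183 g H₂O ÷ 18.015 g/mol = 0.35337 mol
mol N = 2 × 0.5500 g N₂ ÷ 28.014 g/mol = 0.039266 mol
mass O = 4.049 − (1.8864 + 0.35620 + 0.55000) = 1.2564 g → mol O = 1.2564 ÷ 15.999 = 0.078528 mol
Divide by the smallest (0.039266 mol): C 4.000, H 8.999, N 1.000, O 2.000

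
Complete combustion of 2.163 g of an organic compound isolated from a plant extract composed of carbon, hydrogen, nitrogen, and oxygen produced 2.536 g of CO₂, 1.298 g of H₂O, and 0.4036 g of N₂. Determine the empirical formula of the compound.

mol C = 2.536 g CO₂ ÷ 44.009 g/mol = 0.057625 mol
mol H = 2 × 1.298 g H₂O ÷ 18.015 g/mol = 0.14410 mol
mol N = 2 × 0.4036 g N₂ ÷ 28.014 g/mol = 0.028814 mol
mass O = 2.163 − (0.69213 + 0.14525 + 0.40360) = 0.92202 g → mol O = 0.92202 ÷ 15.999 = 0.057630 mol
Divide by the smallest (0.028814 mol): C 2.000, H 5.001, N 1.000, O 2.000

C2H5NO2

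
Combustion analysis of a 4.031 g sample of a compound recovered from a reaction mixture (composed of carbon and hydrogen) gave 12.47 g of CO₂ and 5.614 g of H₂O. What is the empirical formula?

mol C = 12.47 g CO₂ ÷ 44.009 g/mol = 0.28335 mol
mol H = 2 × 5.614 g H₂O ÷ 18.015 g/mol = 0.62326 mol
Divide by the smallest (0.28335 mol): C 1.000, H 2.200
Multiplying each by 5 gives whole numbers: C 5.00, H 11.00

C5H11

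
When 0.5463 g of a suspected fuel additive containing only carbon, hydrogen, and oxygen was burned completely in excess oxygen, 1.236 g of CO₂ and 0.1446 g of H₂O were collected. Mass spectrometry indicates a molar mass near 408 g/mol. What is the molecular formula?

mol C = 1.236 g CO₂ ÷ 44.009 g/mol = 0.028085 mol
mol H = 2 × 0.1446 g H₂O ÷ 18.015 g/mol = 0.016053 mol
mass O = 0.5463 − (0.33733 + 0.016182) = 0.19279 g → mol O = 0.19279 ÷ 15.999 = 0.012050 mol
Divide by the smallest (0.012050 mol): C 2.331, H 1.332, O 1.000
Multiplying each by 3 gives whole numbers: C 6.99, H 4.00, O 3.00
Empirical formula: C7H4O3
Empirical-formula mass = 136.11 g/mol; 408 ÷ 136.11 ≈ 3, so the molecular formula is C21H12O9.

C21H12O9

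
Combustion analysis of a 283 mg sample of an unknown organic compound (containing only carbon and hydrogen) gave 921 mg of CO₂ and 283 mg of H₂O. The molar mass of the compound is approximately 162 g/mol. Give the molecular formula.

C12H18

mol C = 0.921 g CO₂ ÷ 44.009 g/mol = 0.02093 mol
mol H = 2 × 0.283 g H₂O ÷ 18.015 g/mol = 0.03142 mol
Divide by the smallest (0.02093 mol): C 1.000, H 1.501
Multiplying each by 2 gives whole numbers: C 2.00, H 3.00
Empirical formula: C2H3
Empirical-formula mass = 27.05 g/mol; 162 ÷ 27.05 ≈ 6, so the molecular formula is C12H18.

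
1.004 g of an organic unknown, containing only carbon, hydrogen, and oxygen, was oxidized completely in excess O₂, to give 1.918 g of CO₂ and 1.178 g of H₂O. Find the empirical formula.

C2H6O

mol C = 1.918 g CO₂ ÷ 44.009 g/mol = 0.043582 mol
mol H = 2 × 1.178 g H₂O ÷ 18.015 g/mol = 0.13078 mol
mass O = 1.004 − (0.52346 + 0.13183) = 0.34871 g → mol O = 0.34871 ÷ 15.999 = 0.021796 mol
Divide by the smallest (0.021796 mol): C 2.000, H 6.000, O 1.000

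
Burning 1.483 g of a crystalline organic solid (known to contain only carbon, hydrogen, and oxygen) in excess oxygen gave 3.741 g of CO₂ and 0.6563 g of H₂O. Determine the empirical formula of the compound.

mol C = 3.741 g CO₂ ÷ 44.009 g/mol = 0.085005 mol
mol H = 2 × 0.6563 g H₂O ÷ 18.015 g/mol = 0.072862 mol
mass O = 1.483 − (1.0210 + 0.073444) = 0.38856 g → mol O = 0.38856 ÷ 15.999 = 0.024286 mol
Divide by the smallest (0.024286 mol): C 3.500, H 3.000, O 1.000
Multiplying each by 2 gives whole numbers: C 7.00, H 6.00, O 2.00

C7H6O2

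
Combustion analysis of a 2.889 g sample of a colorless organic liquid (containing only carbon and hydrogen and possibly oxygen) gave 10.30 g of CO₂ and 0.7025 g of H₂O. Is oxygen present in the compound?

no

mol C = 10.30 g CO₂ ÷ 44.009 g/mol = 0.23404 mol
mol H = 2 × 0.7025 g H₂O ÷ 18.015 g/mol = 0.077991 mol
C and H together account for 2.8897 g — essentially the entire 2.889 g sample — so the compound contains no oxygen.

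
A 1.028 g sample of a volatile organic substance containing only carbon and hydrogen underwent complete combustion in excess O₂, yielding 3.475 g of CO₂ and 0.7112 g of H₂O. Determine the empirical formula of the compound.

CH

mol C = 3.475 g CO₂ ÷ 44.009 g/mol = 0.078961 mol
mol H = 2 × 0.7112 g H₂O ÷ 18.015 g/mol = 0.078956 mol
Divide by the smallest (0.078956 mol): C 1.000, H 1.000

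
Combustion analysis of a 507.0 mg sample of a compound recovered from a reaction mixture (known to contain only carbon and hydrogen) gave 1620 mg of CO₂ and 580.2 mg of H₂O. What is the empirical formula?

mol C = 1.620 g CO₂ ÷ 44.009 g/mol = 0.036811 mol
mol H = 2 × 0.5802 g H₂O ÷ 18.015 g/mol = 0.064413 mol
Divide by the smallest (0.036811 mol): C 1.000, H 1.750
Multiplying each by 4 gives whole numbers: C 4.00, H 7.00

C4H7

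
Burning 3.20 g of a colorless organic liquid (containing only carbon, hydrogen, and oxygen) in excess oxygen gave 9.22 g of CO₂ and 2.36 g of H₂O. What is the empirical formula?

C8H10O

mol C = 9.22 g CO₂ ÷ 44.009 g/mol = 0.2095 mol
mol H = 2 × 2.36 g H₂O ÷ 18.015 g/mol = 0.2620 mol
mass O = 3.20 − (2.516 + 0.2641) = 0.4196 g → mol O = 0.4196 ÷ 15.999 = 0.02622 mol
Divide by the smallest (0.02622 mol): C 7.989, H 9.991, O 1.000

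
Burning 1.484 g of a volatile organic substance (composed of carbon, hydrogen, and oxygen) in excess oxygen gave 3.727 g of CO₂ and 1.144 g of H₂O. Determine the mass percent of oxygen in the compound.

22.83%

mol C = 3.727 g CO₂ ÷ 44.009 g/mol = 0.084687 mol
mol H = 2 × 1.144 g H₂O ÷ 18.015 g/mol = 0.12701 mol
mass O = 1.484 − (1.0172 + 0.12802) = 0.33880 g → mol O = 0.33880 ÷ 15.999 = 0.021176 mol
mass % O = 0.33880 g ÷ 1.484 g × 100%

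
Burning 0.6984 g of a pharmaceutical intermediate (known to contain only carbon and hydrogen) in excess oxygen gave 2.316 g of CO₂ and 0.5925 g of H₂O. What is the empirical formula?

mol C = 2.316 g CO₂ ÷ 44.009 g/mol = 0.052626 mol
mol H = 2 × 0.5925 g H₂O ÷ 18.015 g/mol = 0.065779 mol
Divide by the smallest (0.052626 mol): C 1.000, H 1.250
Multiplying each by 4 gives whole numbers: C 4.00, H 5.00

C4H5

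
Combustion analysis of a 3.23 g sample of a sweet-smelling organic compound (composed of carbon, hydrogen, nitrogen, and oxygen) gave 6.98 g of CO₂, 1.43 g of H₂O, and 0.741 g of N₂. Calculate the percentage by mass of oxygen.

13.1%

mol C = 6.98 g CO₂ ÷ 44.009 g/mol = 0.1586 mol
mol H = 2 × 1.43 g H₂O ÷ 18.015 g/mol = 0.1588 mol
mol N = 2 × 0.741 g N₂ ÷ 28.014 g/mol = 0.05290 mol
mass O = 3.23 − (1.905 + 0.1600 + 0.7410) = 0.4240 g → mol O = 0.4240 ÷ 15.999 = 0.02650 mol
mass % O = 0.4240 g ÷ 3.23 g × 100%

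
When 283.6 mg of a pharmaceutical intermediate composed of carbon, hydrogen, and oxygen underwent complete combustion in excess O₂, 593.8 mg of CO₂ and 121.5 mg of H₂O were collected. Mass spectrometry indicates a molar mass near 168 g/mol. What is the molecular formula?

mol C = 0.5938 g CO₂ ÷ 44.009 g/mol = 0.013493 mol
mol H = 2 × 0.1215 g H₂O ÷ 18.015 g/mol = 0.013489 mol
mass O = 0.2836 − (0.16206 + 0.013597) = 0.10794 g → mol O = 0.10794 ÷ 15.999 = 0.0067468 mol
Divide by the smallest (0.0067468 mol): C 2.000, H 1.999, O 1.000
Empirical formula: C2H2O
Empirical-formula mass = 42.04 g/mol; 168 ÷ 42.04 ≈ 4, so the molecular formula is C8H8O4.

C8H8O4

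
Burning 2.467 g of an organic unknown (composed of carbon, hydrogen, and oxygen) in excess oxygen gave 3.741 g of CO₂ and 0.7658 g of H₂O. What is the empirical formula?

mol C = 3.741 g CO₂ ÷ 44.009 g/mol = 0.085005 mol
mol H = 2 × 0.7658 g H₂O ÷ 18.015 g/mol = 0.085018 mol
mass O = 2.467 − (1.0210 + 0.085698) = 1.3603 g → mol O = 1.3603 ÷ 15.999 = 0.085024 mol
Divide by the smallest (0.085005 mol): C 1.000, H 1.000, O 1.000

CHO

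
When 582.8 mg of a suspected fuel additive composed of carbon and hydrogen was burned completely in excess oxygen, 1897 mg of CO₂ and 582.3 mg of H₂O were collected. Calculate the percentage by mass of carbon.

88.84%

mol C = 1.897 g CO₂ ÷ 44.009 g/mol = 0.043105 mol
mol H = 2 × 0.5823 g H₂O ÷ 18.015 g/mol = 0.064646 mol
mass % C = 0.51773 g ÷ 0.5828 g × 100%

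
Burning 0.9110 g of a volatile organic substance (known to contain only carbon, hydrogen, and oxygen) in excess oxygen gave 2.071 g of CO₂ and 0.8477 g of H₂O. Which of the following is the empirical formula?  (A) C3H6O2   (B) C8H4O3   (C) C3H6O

(C) C3H6O

mol C = 2.071 g CO₂ ÷ 44.009 g/mol = 0.047059 mol
mol H = 2 × 0.8477 g H₂O ÷ 18.015 g/mol = 0.094110 mol
mass O = 0.9110 − (0.56522 + 0.094863) = 0.25092 g → mol O = 0.25092 ÷ 15.999 = 0.015683 mol
Divide by the smallest (0.015683 mol): C 3.001, H 6.001, O 1.000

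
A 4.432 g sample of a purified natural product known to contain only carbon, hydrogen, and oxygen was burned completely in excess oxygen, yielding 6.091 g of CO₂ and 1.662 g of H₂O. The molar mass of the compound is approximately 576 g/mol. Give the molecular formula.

mol C = 6.091 g CO₂ ÷ 44.009 g/mol = 0.13840 mol
mol H = 2 × 1.662 g H₂O ÷ 18.015 g/mol = 0.18451 mol
mass O = 4.432 − (1.6624 + 0.18599) = 2.5836 g → mol O = 2.5836 ÷ 15.999 = 0.16149 mol
Divide by the smallest (0.13840 mol): C 1.000, H 1.333, O 1.167
Multiplying each by 6 gives whole numbers: C 6.00, H 8.00, O 7.00
Empirical formula: C6H8O7
Empirical-formula mass = 192.12 g/mol; 576 ÷ 192.12 ≈ 3, so the molecular formula is C18H24O21.

C18H24O21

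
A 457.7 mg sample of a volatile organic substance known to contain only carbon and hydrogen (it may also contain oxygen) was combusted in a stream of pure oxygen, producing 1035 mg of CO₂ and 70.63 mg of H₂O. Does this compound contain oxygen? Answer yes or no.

mol C = 1.035 g CO₂ ÷ 44.009 g/mol = 0.023518 mol
mol H = 2 × 0.07063 g H₂O ÷ 18.015 g/mol = 0.0078412 mol
C and H account for only 0.29038 g of the 0.4577 g sample; the remaining 0.16732 g must be oxygen.

yes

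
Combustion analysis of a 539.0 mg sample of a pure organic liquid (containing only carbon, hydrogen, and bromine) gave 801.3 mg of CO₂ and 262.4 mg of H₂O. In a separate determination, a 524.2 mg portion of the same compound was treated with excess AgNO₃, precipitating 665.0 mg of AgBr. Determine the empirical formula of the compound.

C5H8Br

mol C = 0.8013 g CO₂ ÷ 44.009 g/mol = 0.018208 mol
mol H = 2 × 0.2624 g H₂O ÷ 18.015 g/mol = 0.029131 mol
From the AgBr data: mol Br per gram of compound = (0.6650 ÷ 187.772) ÷ 0.5242 = 0.0067561 mol/g, so in the 0.5390 g combustion sample mol Br = 0.0036415 mol
Divide by the smallest (0.0036415 mol): C 5.000, H 8.000, Br 1.000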